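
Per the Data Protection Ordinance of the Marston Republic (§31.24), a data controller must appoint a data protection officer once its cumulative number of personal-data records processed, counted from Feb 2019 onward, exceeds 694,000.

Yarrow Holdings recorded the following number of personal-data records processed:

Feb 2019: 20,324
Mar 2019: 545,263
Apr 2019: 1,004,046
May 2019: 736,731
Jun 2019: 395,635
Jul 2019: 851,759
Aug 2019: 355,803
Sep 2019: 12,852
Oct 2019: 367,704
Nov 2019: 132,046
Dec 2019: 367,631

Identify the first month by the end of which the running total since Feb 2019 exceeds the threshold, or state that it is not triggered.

Through Feb 2019: 20,324
Through Mar 2019: 565,587
Through Apr 2019: 1,569,633 ← exceeds threshold

Apr 2019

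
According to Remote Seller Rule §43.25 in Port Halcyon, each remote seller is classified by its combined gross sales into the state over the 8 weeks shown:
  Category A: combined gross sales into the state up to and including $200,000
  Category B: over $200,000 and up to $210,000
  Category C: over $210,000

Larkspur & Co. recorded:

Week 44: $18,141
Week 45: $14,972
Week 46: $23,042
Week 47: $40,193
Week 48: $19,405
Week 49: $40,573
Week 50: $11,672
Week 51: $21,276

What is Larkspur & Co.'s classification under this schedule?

Category A

Combined gross sales into the state: $18,141 + $14,972 + $23,042 + $40,193 + $19,405 + $40,573 + $11,672 + $21,276 = $189,274.
$189,274 ≤ $200,000, so Category A applies.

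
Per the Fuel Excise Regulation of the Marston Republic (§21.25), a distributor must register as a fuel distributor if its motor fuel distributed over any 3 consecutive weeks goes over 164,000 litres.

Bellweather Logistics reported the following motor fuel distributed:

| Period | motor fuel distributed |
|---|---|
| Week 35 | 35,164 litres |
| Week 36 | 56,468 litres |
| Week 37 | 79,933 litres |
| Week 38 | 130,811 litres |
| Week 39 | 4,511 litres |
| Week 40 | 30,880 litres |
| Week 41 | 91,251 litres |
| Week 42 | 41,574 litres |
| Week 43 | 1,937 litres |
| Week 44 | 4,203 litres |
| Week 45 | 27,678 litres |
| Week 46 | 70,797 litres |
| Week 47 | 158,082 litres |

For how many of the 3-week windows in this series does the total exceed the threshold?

Week 35–Week 37: 35,164 litres + 56,468 litres + 79,933 litres = 171,565 litres (over)
Week 36–Week 38: 56,468 litres + 79,933 litres + 130,811 litres = 267,212 litres (over)
Week 37–Week 39: 79,933 litres + 130,811 litres + 4,511 litres = 215,255 litres (over)
Week 38–Week 40: 130,811 litres + 4,511 litres + 30,880 litres = 166,202 litres (over)
Week 39–Week 41: 4,511 litres + 30,880 litres + 91,251 litres = 126,642 litres (under)
Week 40–Week 42: 30,880 litres + 91,251 litres + 41,574 litres = 163,705 litres (under)
Week 41–Week 43: 91,251 litres + 41,574 litres + 1,937 litres = 134,762 litres (under)
Week 42–Week 44: 41,574 litres + 1,937 litres + 4,203 litres = 47,714 litres (under)
Week 43–Week 45: 1,937 litres + 4,203 litres + 27,678 litres = 33,818 litres (under)
Week 44–Week 46: 4,203 litres + 27,678 litres + 70,797 litres = 102,678 litres (under)
Week 45–Week 47: 27,678 litres + 70,797 litres + 158,082 litres = 256,557 litres (over)
5 windows exceed the threshold.

5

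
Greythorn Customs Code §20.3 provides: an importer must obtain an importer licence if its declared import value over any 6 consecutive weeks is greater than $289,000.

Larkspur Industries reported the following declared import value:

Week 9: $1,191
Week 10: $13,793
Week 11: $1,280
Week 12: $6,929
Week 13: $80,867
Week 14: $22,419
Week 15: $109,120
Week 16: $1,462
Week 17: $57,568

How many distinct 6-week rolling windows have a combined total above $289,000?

0

Week 9–Week 14: $1,191 + $13,793 + $1,280 + $6,929 + $80,867 + $22,419 = $126,479 (under)
Week 10–Week 15: $13,793 + $1,280 + $6,929 + $80,867 + $22,419 + $109,120 = $234,408 (under)
Week 11–Week 16: $1,280 + $6,929 + $80,867 + $22,419 + $109,120 + $1,462 = $222,077 (under)
Week 12–Week 17: $6,929 + $80,867 + $22,419 + $109,120 + $1,462 + $57,568 = $278,365 (under)
0 windows exceed the threshold.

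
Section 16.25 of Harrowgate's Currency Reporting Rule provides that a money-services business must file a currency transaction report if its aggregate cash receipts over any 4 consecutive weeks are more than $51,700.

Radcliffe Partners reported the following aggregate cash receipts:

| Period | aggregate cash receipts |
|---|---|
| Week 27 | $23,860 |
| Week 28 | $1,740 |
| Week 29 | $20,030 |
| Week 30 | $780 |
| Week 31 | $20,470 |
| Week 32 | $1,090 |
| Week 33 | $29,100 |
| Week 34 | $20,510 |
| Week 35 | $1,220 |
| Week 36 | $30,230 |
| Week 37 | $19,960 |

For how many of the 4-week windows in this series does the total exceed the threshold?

4

Week 27–Week 30: $23,860 + $1,740 + $20,030 + $780 = $46,410 (under)
Week 28–Week 31: $1,740 + $20,030 + $780 + $20,470 = $43,020 (under)
Week 29–Week 32: $20,030 + $780 + $20,470 + $1,090 = $42,370 (under)
Week 30–Week 33: $780 + $20,470 + $1,090 + $29,100 = $51,440 (under)
Week 31–Week 34: $20,470 + $1,090 + $29,100 + $20,510 = $71,170 (over)
Week 32–Week 35: $1,090 + $29,100 + $20,510 + $1,220 = $51,920 (over)
Week 33–Week 36: $29,100 + $20,510 + $1,220 + $30,230 = $81,060 (over)
Week 34–Week 37: $20,510 + $1,220 + $30,230 + $19,960 = $71,920 (over)
4 windows exceed the threshold.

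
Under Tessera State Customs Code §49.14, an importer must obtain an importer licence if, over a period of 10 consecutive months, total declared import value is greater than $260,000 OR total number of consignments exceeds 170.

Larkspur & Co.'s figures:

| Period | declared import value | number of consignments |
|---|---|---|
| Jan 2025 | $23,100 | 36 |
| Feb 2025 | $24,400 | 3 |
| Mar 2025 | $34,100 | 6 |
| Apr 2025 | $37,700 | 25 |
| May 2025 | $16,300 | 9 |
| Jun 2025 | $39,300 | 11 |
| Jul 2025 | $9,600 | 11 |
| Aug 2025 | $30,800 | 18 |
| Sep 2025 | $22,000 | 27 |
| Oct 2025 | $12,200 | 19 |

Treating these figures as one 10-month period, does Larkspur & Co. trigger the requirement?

No

Total declared import value: $23,100 + $24,400 + $34,100 + $37,700 + $16,300 + $39,300 + $9,600 + $30,800 + $22,000 + $12,200 = $249,500 (≤ $260,000).
Total number of consignments: 36 + 3 + 6 + 25 + 9 + 11 + 11 + 18 + 27 + 19 = 165 (≤ 170).
The test is 'or': neither threshold is exceeded.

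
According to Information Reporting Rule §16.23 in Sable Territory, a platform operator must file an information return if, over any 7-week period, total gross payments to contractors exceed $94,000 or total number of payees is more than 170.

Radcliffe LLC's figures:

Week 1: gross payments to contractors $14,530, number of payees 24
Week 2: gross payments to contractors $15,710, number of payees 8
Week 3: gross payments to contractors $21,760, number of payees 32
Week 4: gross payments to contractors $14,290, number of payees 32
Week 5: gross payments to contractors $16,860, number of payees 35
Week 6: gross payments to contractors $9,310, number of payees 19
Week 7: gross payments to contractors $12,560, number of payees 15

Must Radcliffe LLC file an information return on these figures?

Yes

Total gross payments to contractors: $14,530 + $15,710 + $21,760 + $14,290 + $16,860 + $9,310 + $12,560 = $105,020 (> $94,000).
Total number of payees: 24 + 8 + 32 + 32 + 35 + 19 + 15 = 165 (≤ 170).
The test is 'or': at least one threshold is exceeded.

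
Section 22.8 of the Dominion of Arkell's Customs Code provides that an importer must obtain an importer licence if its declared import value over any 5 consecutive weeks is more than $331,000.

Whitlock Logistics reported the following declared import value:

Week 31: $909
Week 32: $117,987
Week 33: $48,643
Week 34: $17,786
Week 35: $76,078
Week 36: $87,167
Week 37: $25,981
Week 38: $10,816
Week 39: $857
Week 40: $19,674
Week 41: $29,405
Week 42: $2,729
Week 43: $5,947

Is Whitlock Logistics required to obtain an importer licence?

Week 31–Week 35: $909 + $117,987 + $48,643 + $17,786 + $76,078 = $261,403 (under)
Week 32–Week 36: $117,987 + $48,643 + $17,786 + $76,078 + $87,167 = $347,661 (over)
Week 33–Week 37: $48,643 + $17,786 + $76,078 + $87,167 + $25,981 = $255,655 (under)
Week 34–Week 38: $17,786 + $76,078 + $87,167 + $25,981 + $10,816 = $217,828 (under)
Week 35–Week 39: $76,078 + $87,167 + $25,981 + $10,816 + $857 = $200,899 (under)
Week 36–Week 40: $87,167 + $25,981 + $10,816 + $857 + $19,674 = $144,495 (under)
Week 37–Week 41: $25,981 + $10,816 + $857 + $19,674 + $29,405 = $86,733 (under)
Week 38–Week 42: $10,816 + $857 + $19,674 + $29,405 + $2,729 = $63,481 (under)
Week 39–Week 43: $857 + $19,674 + $29,405 + $2,729 + $5,947 = $58,612 (under)
At least one window exceeds $331,000.

Yes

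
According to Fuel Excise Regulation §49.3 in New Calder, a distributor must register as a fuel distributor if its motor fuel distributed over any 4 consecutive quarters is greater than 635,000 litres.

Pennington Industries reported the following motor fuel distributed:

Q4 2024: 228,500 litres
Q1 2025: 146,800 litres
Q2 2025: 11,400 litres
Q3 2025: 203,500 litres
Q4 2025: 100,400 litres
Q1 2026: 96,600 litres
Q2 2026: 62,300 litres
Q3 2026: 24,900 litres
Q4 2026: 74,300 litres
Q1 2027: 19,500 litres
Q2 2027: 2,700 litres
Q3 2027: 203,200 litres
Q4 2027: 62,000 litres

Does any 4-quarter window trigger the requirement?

No

Q4 2024–Q3 2025: 228,500 litres + 146,800 litres + 11,400 litres + 203,500 litres = 590,200 litres (under)
Q1 2025–Q4 2025: 146,800 litres + 11,400 litres + 203,500 litres + 100,400 litres = 462,100 litres (under)
Q2 2025–Q1 2026: 11,400 litres + 203,500 litres + 100,400 litres + 96,600 litres = 411,900 litres (under)
Q3 2025–Q2 2026: 203,500 litres + 100,400 litres + 96,600 litres + 62,300 litres = 462,800 litres (under)
Q4 2025–Q3 2026: 100,400 litres + 96,600 litres + 62,300 litres + 24,900 litres = 284,200 litres (under)
Q1 2026–Q4 2026: 96,600 litres + 62,300 litres + 24,900 litres + 74,300 litres = 258,100 litres (under)
Q2 2026–Q1 2027: 62,300 litres + 24,900 litres + 74,300 litres + 19,500 litres = 181,000 litres (under)
Q3 2026–Q2 2027: 24,900 litres + 74,300 litres + 19,500 litres + 2,700 litres = 121,400 litres (under)
Q4 2026–Q3 2027: 74,300 litres + 19,500 litres + 2,700 litres + 203,200 litres = 299,700 litres (under)
Q1 2027–Q4 2027: 19,500 litres + 2,700 litres + 203,200 litres + 62,000 litres = 287,400 litres (under)
No window exceeds 635,000 litres.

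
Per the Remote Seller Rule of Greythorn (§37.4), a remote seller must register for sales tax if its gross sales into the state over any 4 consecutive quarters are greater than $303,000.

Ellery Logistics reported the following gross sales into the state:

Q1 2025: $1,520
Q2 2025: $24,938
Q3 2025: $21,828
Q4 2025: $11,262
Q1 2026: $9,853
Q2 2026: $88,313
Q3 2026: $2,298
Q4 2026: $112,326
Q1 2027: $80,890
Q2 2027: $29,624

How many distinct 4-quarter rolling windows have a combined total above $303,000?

0

Q1 2025–Q4 2025: $1,520 + $24,938 + $21,828 + $11,262 = $59,548 (under)
Q2 2025–Q1 2026: $24,938 + $21,828 + $11,262 + $9,853 = $67,881 (under)
Q3 2025–Q2 2026: $21,828 + $11,262 + $9,853 + $88,313 = $131,256 (under)
Q4 2025–Q3 2026: $11,262 + $9,853 + $88,313 + $2,298 = $111,726 (under)
Q1 2026–Q4 2026: $9,853 + $88,313 + $2,298 + $112,326 = $212,790 (under)
Q2 2026–Q1 2027: $88,313 + $2,298 + $112,326 + $80,890 = $283,827 (under)
Q3 2026–Q2 2027: $2,298 + $112,326 + $80,890 + $29,624 = $225,138 (under)
0 windows exceed the threshold.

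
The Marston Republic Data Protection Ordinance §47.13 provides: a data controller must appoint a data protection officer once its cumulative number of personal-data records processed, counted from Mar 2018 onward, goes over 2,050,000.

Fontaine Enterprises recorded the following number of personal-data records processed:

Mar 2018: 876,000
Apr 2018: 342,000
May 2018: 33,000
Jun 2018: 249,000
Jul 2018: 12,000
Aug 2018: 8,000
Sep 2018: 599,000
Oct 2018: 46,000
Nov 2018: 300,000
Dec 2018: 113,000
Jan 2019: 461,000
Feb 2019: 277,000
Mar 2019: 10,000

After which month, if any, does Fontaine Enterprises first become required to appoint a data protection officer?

Sep 2018

Through Mar 2018: 876,000
Through Apr 2018: 1,218,000
Through May 2018: 1,251,000
Through Jun 2018: 1,500,000
Through Jul 2018: 1,512,000
Through Aug 2018: 1,520,000
Through Sep 2018: 2,119,000 ← exceeds threshold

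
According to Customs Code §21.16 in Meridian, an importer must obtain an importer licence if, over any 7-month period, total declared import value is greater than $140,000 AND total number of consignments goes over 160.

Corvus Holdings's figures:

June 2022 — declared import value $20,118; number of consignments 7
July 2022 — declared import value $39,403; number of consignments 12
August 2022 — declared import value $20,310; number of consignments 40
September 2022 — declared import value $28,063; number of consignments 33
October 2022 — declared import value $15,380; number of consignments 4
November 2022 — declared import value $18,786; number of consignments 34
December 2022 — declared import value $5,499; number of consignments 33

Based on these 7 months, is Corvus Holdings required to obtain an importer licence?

Yes

Total declared import value: $20,118 + $39,403 + $20,310 + $28,063 + $15,380 + $18,786 + $5,499 = $147,559 (> $140,000).
Total number of consignments: 7 + 12 + 40 + 33 + 4 + 34 + 33 = 163 (> 160).
The test is 'and': both thresholds are exceeded.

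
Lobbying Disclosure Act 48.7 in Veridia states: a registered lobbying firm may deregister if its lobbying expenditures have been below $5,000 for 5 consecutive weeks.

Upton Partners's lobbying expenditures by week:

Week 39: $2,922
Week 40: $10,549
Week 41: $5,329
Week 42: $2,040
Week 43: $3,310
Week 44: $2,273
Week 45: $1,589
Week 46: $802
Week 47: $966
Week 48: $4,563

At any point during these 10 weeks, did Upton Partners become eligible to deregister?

Yes

Weeks below $5,000: Week 39, Week 42, Week 43, Week 44, Week 45, Week 46, Week 47, Week 48.
Longest run of consecutive weeks below the threshold: 7.
7 ≥ 5, so Upton Partners became eligible.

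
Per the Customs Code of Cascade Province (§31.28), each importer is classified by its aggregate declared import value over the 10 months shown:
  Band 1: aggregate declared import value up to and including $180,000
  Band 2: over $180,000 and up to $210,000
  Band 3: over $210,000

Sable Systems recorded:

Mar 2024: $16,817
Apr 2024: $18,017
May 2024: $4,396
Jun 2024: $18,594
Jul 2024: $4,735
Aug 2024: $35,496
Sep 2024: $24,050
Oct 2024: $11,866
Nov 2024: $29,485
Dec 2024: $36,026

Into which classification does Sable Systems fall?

Aggregate declared import value: $16,817 + $18,017 + $4,396 + $18,594 + $4,735 + $35,496 + $24,050 + $11,866 + $29,485 + $36,026 = $199,482.
$180,000 < $199,482 ≤ $210,000, so Band 2 applies.

Band 2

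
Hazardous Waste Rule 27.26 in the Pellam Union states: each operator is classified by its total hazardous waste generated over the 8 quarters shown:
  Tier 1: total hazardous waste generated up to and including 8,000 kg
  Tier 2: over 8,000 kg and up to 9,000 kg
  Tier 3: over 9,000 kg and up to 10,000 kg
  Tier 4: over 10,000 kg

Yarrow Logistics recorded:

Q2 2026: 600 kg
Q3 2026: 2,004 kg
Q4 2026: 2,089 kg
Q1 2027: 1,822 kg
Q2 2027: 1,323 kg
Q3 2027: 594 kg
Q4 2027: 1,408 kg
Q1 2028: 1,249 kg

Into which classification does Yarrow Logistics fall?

Total hazardous waste generated: 600 kg + 2,004 kg + 2,089 kg + 1,822 kg + 1,323 kg + 594 kg + 1,408 kg + 1,249 kg = 11,089 kg.
11,089 kg > 10,000 kg, so Tier 4 applies.

Tier 4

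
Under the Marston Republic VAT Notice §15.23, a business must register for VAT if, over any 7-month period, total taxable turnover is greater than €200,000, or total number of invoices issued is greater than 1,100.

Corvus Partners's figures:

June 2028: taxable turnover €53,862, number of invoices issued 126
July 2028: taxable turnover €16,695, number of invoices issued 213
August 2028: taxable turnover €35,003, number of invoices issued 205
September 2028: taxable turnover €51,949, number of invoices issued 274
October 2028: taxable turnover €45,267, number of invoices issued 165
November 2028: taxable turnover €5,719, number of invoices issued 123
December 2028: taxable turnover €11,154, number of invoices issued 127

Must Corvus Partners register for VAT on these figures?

Yes

Total taxable turnover: €53,862 + €16,695 + €35,003 + €51,949 + €45,267 + €5,719 + €11,154 = €219,649 (> €200,000).
Total number of invoices issued: 126 + 213 + 205 + 274 + 165 + 123 + 127 = 1,233 (> 1,100).
The test is 'or': at least one threshold is exceeded.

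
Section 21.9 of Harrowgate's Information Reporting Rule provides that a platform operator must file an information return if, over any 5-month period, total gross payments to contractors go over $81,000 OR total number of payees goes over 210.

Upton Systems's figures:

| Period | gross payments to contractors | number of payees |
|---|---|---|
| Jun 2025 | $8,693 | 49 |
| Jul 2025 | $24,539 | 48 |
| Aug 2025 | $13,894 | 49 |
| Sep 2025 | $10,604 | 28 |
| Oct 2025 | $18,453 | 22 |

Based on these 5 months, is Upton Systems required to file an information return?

Total gross payments to contractors: $8,693 + $24,539 + $13,894 + $10,604 + $18,453 = $76,183 (≤ $81,000).
Total number of payees: 49 + 48 + 49 + 28 + 22 = 196 (≤ 210).
The test is 'or': neither threshold is exceeded.

No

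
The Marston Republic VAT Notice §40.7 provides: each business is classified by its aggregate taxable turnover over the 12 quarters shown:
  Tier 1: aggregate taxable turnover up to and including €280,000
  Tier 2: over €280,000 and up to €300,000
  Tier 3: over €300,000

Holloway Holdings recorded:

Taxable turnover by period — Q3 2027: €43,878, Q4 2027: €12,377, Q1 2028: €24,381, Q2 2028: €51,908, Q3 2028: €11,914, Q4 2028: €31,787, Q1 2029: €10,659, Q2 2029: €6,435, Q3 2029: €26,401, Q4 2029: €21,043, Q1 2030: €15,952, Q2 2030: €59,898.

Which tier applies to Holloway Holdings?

Aggregate taxable turnover: €43,878 + €12,377 + €24,381 + €51,908 + €11,914 + €31,787 + €10,659 + €6,435 + €26,401 + €21,043 + €15,952 + €59,898 = €316,633.
€316,633 > €300,000, so Tier 3 applies.

Tier 3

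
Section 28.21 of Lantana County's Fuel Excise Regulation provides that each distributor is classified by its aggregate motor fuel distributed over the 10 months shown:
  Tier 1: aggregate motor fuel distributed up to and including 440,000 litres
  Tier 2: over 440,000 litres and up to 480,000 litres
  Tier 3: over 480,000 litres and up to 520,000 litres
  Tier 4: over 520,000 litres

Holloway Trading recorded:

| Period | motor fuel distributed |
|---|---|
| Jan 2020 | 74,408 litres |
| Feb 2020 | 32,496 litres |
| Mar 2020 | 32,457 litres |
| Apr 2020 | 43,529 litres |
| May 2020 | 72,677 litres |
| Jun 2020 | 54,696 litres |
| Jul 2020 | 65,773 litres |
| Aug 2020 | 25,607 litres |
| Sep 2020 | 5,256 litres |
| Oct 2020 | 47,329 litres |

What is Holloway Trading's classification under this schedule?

Aggregate motor fuel distributed: 74,408 litres + 32,496 litres + 32,457 litres + 43,529 litres + 72,677 litres + 54,696 litres + 65,773 litres + 25,607 litres + 5,256 litres + 47,329 litres = 454,228 litres.
440,000 litres < 454,228 litres ≤ 480,000 litres, so Tier 2 applies.

Tier 2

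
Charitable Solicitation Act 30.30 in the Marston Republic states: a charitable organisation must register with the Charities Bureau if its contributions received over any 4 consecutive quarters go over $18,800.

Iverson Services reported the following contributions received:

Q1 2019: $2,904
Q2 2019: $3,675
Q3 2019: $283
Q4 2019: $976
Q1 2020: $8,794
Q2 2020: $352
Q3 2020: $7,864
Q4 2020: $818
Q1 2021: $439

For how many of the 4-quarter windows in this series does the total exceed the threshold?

0

Q1 2019–Q4 2019: $2,904 + $3,675 + $283 + $976 = $7,838 (under)
Q2 2019–Q1 2020: $3,675 + $283 + $976 + $8,794 = $13,728 (under)
Q3 2019–Q2 2020: $283 + $976 + $8,794 + $352 = $10,405 (under)
Q4 2019–Q3 2020: $976 + $8,794 + $352 + $7,864 = $17,986 (under)
Q1 2020–Q4 2020: $8,794 + $352 + $7,864 + $818 = $17,828 (under)
Q2 2020–Q1 2021: $352 + $7,864 + $818 + $439 = $9,473 (under)
0 windows exceed the threshold.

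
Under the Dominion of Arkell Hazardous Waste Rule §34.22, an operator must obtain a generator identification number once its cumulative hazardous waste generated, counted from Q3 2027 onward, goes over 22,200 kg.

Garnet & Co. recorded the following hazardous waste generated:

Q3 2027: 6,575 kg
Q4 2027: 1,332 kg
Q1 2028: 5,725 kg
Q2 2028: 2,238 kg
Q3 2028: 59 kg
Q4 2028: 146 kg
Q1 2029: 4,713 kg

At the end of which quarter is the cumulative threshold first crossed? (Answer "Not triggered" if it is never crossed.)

Through Q3 2027: 6,575 kg
Through Q4 2027: 7,907 kg
Through Q1 2028: 13,632 kg
Through Q2 2028: 15,870 kg
Through Q3 2028: 15,929 kg
Through Q4 2028: 16,075 kg
Through Q1 2029: 20,788 kg
Final cumulative total 20,788 kg ≤ 22,200 kg; the threshold is never exceeded.

Not triggered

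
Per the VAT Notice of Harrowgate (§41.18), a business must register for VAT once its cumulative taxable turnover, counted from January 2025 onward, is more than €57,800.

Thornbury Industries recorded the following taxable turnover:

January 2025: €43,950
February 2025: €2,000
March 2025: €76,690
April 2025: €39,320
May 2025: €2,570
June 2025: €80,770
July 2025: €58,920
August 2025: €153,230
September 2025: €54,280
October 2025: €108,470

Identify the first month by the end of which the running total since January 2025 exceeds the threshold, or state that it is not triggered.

March 2025

Through January 2025: €43,950
Through February 2025: €45,950
Through March 2025: €122,640 ← exceeds threshold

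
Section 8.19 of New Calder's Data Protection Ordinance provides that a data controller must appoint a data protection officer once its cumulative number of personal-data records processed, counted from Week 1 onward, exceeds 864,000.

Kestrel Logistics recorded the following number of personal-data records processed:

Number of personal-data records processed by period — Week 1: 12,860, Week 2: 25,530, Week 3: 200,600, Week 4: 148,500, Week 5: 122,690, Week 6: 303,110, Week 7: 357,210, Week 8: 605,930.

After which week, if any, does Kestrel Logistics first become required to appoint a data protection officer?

Week 7

Through Week 1: 12,860
Through Week 2: 38,390
Through Week 3: 238,990
Through Week 4: 387,490
Through Week 5: 510,180
Through Week 6: 813,290
Through Week 7: 1,170,500 ← exceeds threshold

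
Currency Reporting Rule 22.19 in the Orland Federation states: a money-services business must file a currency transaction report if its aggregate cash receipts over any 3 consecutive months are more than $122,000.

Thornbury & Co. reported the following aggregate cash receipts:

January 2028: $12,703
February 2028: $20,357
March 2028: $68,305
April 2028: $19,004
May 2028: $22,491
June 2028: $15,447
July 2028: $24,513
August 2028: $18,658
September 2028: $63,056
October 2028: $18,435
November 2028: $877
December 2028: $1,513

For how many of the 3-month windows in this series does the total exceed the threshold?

0

January 2028–March 2028: $12,703 + $20,357 + $68,305 = $101,365 (under)
February 2028–April 2028: $20,357 + $68,305 + $19,004 = $107,666 (under)
March 2028–May 2028: $68,305 + $19,004 + $22,491 = $109,800 (under)
April 2028–June 2028: $19,004 + $22,491 + $15,447 = $56,942 (under)
May 2028–July 2028: $22,491 + $15,447 + $24,513 = $62,451 (under)
June 2028–August 2028: $15,447 + $24,513 + $18,658 = $58,618 (under)
July 2028–September 2028: $24,513 + $18,658 + $63,056 = $106,227 (under)
August 2028–October 2028: $18,658 + $63,056 + $18,435 = $100,149 (under)
September 2028–November 2028: $63,056 + $18,435 + $877 = $82,368 (under)
October 2028–December 2028: $18,435 + $877 + $1,513 = $20,825 (under)
0 windows exceed the threshold.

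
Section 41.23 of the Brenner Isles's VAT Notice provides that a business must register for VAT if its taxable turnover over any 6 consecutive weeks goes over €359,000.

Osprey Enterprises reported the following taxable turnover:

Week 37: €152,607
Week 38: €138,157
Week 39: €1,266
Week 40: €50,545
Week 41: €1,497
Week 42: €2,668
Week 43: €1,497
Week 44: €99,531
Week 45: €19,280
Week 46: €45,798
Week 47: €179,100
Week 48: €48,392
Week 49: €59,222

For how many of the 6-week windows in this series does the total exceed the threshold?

Week 37–Week 42: €152,607 + €138,157 + €1,266 + €50,545 + €1,497 + €2,668 = €346,740 (under)
Week 38–Week 43: €138,157 + €1,266 + €50,545 + €1,497 + €2,668 + €1,497 = €195,630 (under)
Week 39–Week 44: €1,266 + €50,545 + €1,497 + €2,668 + €1,497 + €99,531 = €157,004 (under)
Week 40–Week 45: €50,545 + €1,497 + €2,668 + €1,497 + €99,531 + €19,280 = €175,018 (under)
Week 41–Week 46: €1,497 + €2,668 + €1,497 + €99,531 + €19,280 + €45,798 = €170,271 (under)
Week 42–Week 47: €2,668 + €1,497 + €99,531 + €19,280 + €45,798 + €179,100 = €347,874 (under)
Week 43–Week 48: €1,497 + €99,531 + €19,280 + €45,798 + €179,100 + €48,392 = €393,598 (over)
Week 44–Week 49: €99,531 + €19,280 + €45,798 + €179,100 + €48,392 + €59,222 = €451,323 (over)
2 windows exceed the threshold.

2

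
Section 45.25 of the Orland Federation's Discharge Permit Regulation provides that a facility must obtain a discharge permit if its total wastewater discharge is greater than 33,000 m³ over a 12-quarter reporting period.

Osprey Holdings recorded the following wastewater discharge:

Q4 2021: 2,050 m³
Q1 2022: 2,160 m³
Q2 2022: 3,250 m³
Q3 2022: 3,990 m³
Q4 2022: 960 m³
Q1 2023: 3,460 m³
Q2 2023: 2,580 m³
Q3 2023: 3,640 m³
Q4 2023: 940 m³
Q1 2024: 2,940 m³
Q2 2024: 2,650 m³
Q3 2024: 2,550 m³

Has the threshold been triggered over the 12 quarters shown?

No

Total wastewater discharge: 2,050 m³ + 2,160 m³ + 3,250 m³ + 3,990 m³ + 960 m³ + 3,460 m³ + 2,580 m³ + 3,640 m³ + 940 m³ + 2,940 m³ + 2,650 m³ + 2,550 m³ = 31,170 m³.
31,170 m³ ≤ 33,000 m³, so the threshold is not exceeded.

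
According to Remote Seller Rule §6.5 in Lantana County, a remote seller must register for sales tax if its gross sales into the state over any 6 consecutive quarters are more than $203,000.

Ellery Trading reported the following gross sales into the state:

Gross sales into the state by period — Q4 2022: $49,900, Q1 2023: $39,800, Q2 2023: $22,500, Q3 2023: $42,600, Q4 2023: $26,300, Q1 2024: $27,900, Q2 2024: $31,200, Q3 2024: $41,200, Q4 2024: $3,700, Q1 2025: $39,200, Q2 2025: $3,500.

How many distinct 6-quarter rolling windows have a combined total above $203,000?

1

Q4 2022–Q1 2024: $49,900 + $39,800 + $22,500 + $42,600 + $26,300 + $27,900 = $209,000 (over)
Q1 2023–Q2 2024: $39,800 + $22,500 + $42,600 + $26,300 + $27,900 + $31,200 = $190,300 (under)
Q2 2023–Q3 2024: $22,500 + $42,600 + $26,300 + $27,900 + $31,200 + $41,200 = $191,700 (under)
Q3 2023–Q4 2024: $42,600 + $26,300 + $27,900 + $31,200 + $41,200 + $3,700 = $172,900 (under)
Q4 2023–Q1 2025: $26,300 + $27,900 + $31,200 + $41,200 + $3,700 + $39,200 = $169,500 (under)
Q1 2024–Q2 2025: $27,900 + $31,200 + $41,200 + $3,700 + $39,200 + $3,500 = $146,700 (under)
1 window exceeds the threshold.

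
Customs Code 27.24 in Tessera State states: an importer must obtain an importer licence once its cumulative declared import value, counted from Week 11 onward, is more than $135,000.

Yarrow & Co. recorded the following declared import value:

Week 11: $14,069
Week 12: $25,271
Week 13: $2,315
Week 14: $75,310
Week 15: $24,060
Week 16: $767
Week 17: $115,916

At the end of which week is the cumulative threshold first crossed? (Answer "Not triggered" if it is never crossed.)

Through Week 11: $14,069
Through Week 12: $39,340
Through Week 13: $41,655
Through Week 14: $116,965
Through Week 15: $141,025 ← exceeds threshold

Week 15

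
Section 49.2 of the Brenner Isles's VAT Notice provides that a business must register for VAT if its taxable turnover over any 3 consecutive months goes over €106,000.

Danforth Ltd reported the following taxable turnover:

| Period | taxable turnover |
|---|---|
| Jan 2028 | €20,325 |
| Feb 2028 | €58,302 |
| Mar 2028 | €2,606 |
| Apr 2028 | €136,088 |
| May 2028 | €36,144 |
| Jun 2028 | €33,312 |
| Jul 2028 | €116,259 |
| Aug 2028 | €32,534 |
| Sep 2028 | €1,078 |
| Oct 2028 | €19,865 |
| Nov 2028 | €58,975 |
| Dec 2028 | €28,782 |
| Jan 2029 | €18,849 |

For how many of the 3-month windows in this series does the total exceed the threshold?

8

Jan 2028–Mar 2028: €20,325 + €58,302 + €2,606 = €81,233 (under)
Feb 2028–Apr 2028: €58,302 + €2,606 + €136,088 = €196,996 (over)
Mar 2028–May 2028: €2,606 + €136,088 + €36,144 = €174,838 (over)
Apr 2028–Jun 2028: €136,088 + €36,144 + €33,312 = €205,544 (over)
May 2028–Jul 2028: €36,144 + €33,312 + €116,259 = €185,715 (over)
Jun 2028–Aug 2028: €33,312 + €116,259 + €32,534 = €182,105 (over)
Jul 2028–Sep 2028: €116,259 + €32,534 + €1,078 = €149,871 (over)
Aug 2028–Oct 2028: €32,534 + €1,078 + €19,865 = €53,477 (under)
Sep 2028–Nov 2028: €1,078 + €19,865 + €58,975 = €79,918 (under)
Oct 2028–Dec 2028: €19,865 + €58,975 + €28,782 = €107,622 (over)
Nov 2028–Jan 2029: €58,975 + €28,782 + €18,849 = €106,606 (over)
8 windows exceed the threshold.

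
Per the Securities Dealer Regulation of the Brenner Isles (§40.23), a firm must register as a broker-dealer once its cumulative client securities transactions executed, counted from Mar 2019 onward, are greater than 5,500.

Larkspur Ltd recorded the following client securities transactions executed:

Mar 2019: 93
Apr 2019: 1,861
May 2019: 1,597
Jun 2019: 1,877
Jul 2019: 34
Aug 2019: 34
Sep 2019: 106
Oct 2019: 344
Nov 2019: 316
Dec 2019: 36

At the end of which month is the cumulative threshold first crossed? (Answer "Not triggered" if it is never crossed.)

Sep 2019

Through Mar 2019: 93
Through Apr 2019: 1,954
Through May 2019: 3,551
Through Jun 2019: 5,428
Through Jul 2019: 5,462
Through Aug 2019: 5,496
Through Sep 2019: 5,602 ← exceeds threshold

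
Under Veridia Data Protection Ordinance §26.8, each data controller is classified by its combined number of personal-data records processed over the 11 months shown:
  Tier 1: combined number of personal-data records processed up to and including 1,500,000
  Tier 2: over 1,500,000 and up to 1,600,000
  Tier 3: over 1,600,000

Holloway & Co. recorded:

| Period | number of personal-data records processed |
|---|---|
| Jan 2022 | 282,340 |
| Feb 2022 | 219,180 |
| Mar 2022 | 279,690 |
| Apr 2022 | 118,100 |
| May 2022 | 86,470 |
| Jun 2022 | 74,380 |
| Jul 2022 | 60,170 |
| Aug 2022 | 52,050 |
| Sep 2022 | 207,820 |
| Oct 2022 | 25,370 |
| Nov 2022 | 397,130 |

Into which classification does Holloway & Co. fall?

Tier 3

Combined number of personal-data records processed: 282,340 + 219,180 + 279,690 + 118,100 + 86,470 + 74,380 + 60,170 + 52,050 + 207,820 + 25,370 + 397,130 = 1,802,700.
1,802,700 > 1,600,000, so Tier 3 applies.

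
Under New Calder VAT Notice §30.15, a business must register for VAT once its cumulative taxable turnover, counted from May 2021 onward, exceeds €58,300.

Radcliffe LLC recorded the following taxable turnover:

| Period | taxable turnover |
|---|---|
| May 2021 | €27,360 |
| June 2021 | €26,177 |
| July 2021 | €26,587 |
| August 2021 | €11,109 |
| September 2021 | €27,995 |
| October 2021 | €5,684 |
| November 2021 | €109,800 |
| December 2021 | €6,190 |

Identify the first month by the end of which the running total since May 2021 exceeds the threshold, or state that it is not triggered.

July 2021

Through May 2021: €27,360
Through June 2021: €53,537
Through July 2021: €80,124 ← exceeds threshold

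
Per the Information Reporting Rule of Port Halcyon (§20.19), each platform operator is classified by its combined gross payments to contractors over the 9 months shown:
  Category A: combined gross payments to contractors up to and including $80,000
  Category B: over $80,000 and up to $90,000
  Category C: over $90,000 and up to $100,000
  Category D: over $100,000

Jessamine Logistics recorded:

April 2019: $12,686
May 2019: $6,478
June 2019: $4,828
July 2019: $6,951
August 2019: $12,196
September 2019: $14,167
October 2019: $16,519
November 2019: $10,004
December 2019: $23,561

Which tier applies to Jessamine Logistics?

Category D

Combined gross payments to contractors: $12,686 + $6,478 + $4,828 + $6,951 + $12,196 + $14,167 + $16,519 + $10,004 + $23,561 = $107,390.
$107,390 > $100,000, so Category D applies.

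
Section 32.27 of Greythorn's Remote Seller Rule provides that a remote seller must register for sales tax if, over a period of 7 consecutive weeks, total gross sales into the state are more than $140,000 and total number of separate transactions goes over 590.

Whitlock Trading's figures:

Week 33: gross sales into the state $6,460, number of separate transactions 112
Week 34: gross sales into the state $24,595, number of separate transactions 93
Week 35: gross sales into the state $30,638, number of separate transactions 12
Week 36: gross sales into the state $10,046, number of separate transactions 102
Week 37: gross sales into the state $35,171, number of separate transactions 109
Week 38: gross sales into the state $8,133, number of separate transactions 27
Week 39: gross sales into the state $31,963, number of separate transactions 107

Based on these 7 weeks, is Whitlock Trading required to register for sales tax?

Total gross sales into the state: $6,460 + $24,595 + $30,638 + $10,046 + $35,171 + $8,133 + $31,963 = $147,006 (> $140,000).
Total number of separate transactions: 112 + 93 + 12 + 102 + 109 + 27 + 107 = 562 (≤ 590).
The test is 'and': the rule requires both, and at least one is not exceeded.

No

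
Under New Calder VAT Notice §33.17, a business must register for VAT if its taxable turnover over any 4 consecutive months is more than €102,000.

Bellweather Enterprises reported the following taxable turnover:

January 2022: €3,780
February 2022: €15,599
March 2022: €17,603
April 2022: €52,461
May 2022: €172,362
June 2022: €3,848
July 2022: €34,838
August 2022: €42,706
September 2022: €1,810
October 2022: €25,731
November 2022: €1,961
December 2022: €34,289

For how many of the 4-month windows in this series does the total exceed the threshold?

January 2022–April 2022: €3,780 + €15,599 + €17,603 + €52,461 = €89,443 (under)
February 2022–May 2022: €15,599 + €17,603 + €52,461 + €172,362 = €258,025 (over)
March 2022–June 2022: €17,603 + €52,461 + €172,362 + €3,848 = €246,274 (over)
April 2022–July 2022: €52,461 + €172,362 + €3,848 + €34,838 = €263,509 (over)
May 2022–August 2022: €172,362 + €3,848 + €34,838 + €42,706 = €253,754 (over)
June 2022–September 2022: €3,848 + €34,838 + €42,706 + €1,810 = €83,202 (under)
July 2022–October 2022: €34,838 + €42,706 + €1,810 + €25,731 = €105,085 (over)
August 2022–November 2022: €42,706 + €1,810 + €25,731 + €1,961 = €72,208 (under)
September 2022–December 2022: €1,810 + €25,731 + €1,961 + €34,289 = €63,791 (under)
5 windows exceed the threshold.

5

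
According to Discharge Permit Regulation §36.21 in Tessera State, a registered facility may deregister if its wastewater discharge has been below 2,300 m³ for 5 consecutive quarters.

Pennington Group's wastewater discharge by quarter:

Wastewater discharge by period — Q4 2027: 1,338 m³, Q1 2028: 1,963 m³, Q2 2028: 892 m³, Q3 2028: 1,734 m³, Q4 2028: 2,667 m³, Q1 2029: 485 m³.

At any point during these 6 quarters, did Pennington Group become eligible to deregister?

Quarters below 2,300 m³: Q4 2027, Q1 2028, Q2 2028, Q3 2028, Q1 2029.
Longest run of consecutive quarters below the threshold: 4.
4 < 5, so Pennington Group never became eligible.

No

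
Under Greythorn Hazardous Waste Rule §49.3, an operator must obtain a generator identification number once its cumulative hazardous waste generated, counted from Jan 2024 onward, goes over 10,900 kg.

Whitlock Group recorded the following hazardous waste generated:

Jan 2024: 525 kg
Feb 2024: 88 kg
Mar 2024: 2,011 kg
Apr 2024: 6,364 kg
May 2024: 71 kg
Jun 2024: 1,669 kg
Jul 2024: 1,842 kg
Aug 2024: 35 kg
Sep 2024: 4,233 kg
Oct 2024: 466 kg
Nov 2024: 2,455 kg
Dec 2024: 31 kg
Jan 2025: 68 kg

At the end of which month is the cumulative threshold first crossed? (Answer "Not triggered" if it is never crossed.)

Through Jan 2024: 525 kg
Through Feb 2024: 613 kg
Through Mar 2024: 2,624 kg
Through Apr 2024: 8,988 kg
Through May 2024: 9,059 kg
Through Jun 2024: 10,728 kg
Through Jul 2024: 12,570 kg ← exceeds threshold

Jul 2024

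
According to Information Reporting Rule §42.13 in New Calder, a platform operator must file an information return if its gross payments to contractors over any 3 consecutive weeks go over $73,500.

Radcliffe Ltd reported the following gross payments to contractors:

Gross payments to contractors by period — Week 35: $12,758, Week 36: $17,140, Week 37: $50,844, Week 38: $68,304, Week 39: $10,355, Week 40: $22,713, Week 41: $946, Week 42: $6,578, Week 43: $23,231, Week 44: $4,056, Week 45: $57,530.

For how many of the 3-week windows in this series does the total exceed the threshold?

5

Week 35–Week 37: $12,758 + $17,140 + $50,844 = $80,742 (over)
Week 36–Week 38: $17,140 + $50,844 + $68,304 = $136,288 (over)
Week 37–Week 39: $50,844 + $68,304 + $10,355 = $129,503 (over)
Week 38–Week 40: $68,304 + $10,355 + $22,713 = $101,372 (over)
Week 39–Week 41: $10,355 + $22,713 + $946 = $34,014 (under)
Week 40–Week 42: $22,713 + $946 + $6,578 = $30,237 (under)
Week 41–Week 43: $946 + $6,578 + $23,231 = $30,755 (under)
Week 42–Week 44: $6,578 + $23,231 + $4,056 = $33,865 (under)
Week 43–Week 45: $23,231 + $4,056 + $57,530 = $84,817 (over)
5 windows exceed the threshold.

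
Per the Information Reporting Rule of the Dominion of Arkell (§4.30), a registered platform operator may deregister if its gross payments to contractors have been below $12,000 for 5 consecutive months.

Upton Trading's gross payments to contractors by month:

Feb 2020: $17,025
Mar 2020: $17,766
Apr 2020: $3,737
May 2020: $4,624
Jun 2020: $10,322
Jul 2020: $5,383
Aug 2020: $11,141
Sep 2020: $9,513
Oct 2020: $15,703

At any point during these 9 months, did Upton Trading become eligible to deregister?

Yes

Months below $12,000: Apr 2020, May 2020, Jun 2020, Jul 2020, Aug 2020, Sep 2020.
Longest run of consecutive months below the threshold: 6.
6 ≥ 5, so Upton Trading became eligible.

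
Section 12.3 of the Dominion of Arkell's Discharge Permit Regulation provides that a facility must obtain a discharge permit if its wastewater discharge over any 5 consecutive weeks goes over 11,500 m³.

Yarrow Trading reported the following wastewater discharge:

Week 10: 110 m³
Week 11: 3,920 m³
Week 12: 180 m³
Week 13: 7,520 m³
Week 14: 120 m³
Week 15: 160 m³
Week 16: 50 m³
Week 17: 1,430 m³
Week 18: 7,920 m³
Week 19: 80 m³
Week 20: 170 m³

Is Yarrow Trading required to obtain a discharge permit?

Week 10–Week 14: 110 m³ + 3,920 m³ + 180 m³ + 7,520 m³ + 120 m³ = 11,850 m³ (over)
Week 11–Week 15: 3,920 m³ + 180 m³ + 7,520 m³ + 120 m³ + 160 m³ = 11,900 m³ (over)
Week 12–Week 16: 180 m³ + 7,520 m³ + 120 m³ + 160 m³ + 50 m³ = 8,030 m³ (under)
Week 13–Week 17: 7,520 m³ + 120 m³ + 160 m³ + 50 m³ + 1,430 m³ = 9,280 m³ (under)
Week 14–Week 18: 120 m³ + 160 m³ + 50 m³ + 1,430 m³ + 7,920 m³ = 9,680 m³ (under)
Week 15–Week 19: 160 m³ + 50 m³ + 1,430 m³ + 7,920 m³ + 80 m³ = 9,640 m³ (under)
Week 16–Week 20: 50 m³ + 1,430 m³ + 7,920 m³ + 80 m³ + 170 m³ = 9,650 m³ (under)
At least one window exceeds 11,500 m³.

Yes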